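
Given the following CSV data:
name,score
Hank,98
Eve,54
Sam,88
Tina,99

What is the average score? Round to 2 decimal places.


Scores: 98, 54, 88, 99
Sum = 339
Count = 4
Average = 339 / 4 = 84.75

ANSWER: 84.75


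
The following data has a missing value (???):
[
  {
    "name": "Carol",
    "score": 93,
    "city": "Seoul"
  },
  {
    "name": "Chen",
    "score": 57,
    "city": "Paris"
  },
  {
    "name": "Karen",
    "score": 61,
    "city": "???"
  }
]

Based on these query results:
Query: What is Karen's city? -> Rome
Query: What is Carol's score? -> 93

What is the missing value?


The missing value is Karen's city
From query: Karen's city = Rome

ANSWER: Rome


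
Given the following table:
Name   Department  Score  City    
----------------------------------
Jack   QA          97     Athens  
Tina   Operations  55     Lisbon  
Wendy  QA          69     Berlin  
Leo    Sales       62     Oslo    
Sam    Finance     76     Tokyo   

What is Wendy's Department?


Row 3: Wendy
Department = QA

ANSWER: QA


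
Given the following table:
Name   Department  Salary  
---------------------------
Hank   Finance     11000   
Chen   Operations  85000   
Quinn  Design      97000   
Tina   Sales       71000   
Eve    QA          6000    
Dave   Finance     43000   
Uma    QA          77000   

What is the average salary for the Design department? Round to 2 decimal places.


Design department members:
  Quinn: 97000
Sum = 97000
Count = 1
Average = 97000 / 1 = 97000.00

ANSWER: 97000.00


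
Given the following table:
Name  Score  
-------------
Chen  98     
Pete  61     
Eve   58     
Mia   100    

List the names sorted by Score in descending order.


Sorting by Score (descending):
  Mia: 100
  Chen: 98
  Pete: 61
  Eve: 58


ANSWER: Mia, Chen, Pete, Eve


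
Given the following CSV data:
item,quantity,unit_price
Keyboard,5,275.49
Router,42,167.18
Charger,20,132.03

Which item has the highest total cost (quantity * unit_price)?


Computing row totals:
  Keyboard: 1377.45
  Router: 7021.56
  Charger: 2640.6
Maximum: Router (7021.56)

ANSWER: Router


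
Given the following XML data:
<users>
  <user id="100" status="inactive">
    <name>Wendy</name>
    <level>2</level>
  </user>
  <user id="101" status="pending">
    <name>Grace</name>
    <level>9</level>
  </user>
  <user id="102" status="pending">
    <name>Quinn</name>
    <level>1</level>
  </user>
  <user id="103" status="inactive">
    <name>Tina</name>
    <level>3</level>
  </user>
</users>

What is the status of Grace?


Finding user with name = Grace
user id="101" status="pending"

ANSWER: pending


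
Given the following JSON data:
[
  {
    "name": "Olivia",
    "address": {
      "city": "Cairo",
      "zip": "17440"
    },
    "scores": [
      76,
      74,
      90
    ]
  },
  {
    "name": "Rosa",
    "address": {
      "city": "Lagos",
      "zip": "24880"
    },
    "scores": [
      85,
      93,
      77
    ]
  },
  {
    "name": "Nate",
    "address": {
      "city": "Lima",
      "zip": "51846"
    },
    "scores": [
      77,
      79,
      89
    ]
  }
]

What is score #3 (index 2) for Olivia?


Path: records[0].scores[2]
Value: 90

ANSWER: 90


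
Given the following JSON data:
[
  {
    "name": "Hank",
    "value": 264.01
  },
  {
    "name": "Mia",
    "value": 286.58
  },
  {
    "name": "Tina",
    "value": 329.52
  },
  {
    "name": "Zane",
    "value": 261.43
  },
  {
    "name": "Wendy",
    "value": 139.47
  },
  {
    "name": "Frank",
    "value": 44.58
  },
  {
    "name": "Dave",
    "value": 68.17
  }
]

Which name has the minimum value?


Comparing values:
  Hank: 264.01
  Mia: 286.58
  Tina: 329.52
  Zane: 261.43
  Wendy: 139.47
  Frank: 44.58
  Dave: 68.17
Minimum: Frank (44.58)

ANSWER: Frank


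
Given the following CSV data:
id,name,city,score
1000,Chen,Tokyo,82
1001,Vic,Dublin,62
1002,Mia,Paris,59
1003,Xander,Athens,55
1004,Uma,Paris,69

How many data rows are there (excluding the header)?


Counting rows (excluding header):
Header: id,name,city,score
Data rows: 5

ANSWER: 5


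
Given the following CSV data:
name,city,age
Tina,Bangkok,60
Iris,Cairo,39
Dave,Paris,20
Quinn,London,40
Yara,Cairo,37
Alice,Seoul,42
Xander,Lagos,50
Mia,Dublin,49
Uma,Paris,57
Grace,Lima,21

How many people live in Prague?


Scanning city column for 'Prague':
Total matches: 0

ANSWER: 0


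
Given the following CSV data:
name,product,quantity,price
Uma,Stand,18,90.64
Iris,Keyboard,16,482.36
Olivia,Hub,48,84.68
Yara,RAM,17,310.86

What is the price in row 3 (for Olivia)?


Row 3: Olivia
Column 'price' = 84.68

ANSWER: 84.68


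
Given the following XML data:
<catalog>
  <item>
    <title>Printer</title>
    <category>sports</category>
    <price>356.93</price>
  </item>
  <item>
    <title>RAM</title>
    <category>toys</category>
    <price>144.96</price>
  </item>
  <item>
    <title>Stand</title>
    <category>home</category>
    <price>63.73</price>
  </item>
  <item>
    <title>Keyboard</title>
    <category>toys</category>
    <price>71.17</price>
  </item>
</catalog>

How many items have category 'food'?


Scanning <item> elements for <category>food</category>:
Count: 0

ANSWER: 0


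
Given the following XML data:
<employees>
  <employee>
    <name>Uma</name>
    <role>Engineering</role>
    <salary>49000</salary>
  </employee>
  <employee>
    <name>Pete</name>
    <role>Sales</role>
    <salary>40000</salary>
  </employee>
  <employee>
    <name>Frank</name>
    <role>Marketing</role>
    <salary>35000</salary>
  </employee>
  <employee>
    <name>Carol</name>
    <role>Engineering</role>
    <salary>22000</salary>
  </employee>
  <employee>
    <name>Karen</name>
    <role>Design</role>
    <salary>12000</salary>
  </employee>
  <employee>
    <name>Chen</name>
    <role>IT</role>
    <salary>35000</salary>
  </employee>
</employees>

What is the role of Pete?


Searching for <employee> with <name>Pete</name>
Found at position 2
<role>Sales</role>

ANSWER: Sales


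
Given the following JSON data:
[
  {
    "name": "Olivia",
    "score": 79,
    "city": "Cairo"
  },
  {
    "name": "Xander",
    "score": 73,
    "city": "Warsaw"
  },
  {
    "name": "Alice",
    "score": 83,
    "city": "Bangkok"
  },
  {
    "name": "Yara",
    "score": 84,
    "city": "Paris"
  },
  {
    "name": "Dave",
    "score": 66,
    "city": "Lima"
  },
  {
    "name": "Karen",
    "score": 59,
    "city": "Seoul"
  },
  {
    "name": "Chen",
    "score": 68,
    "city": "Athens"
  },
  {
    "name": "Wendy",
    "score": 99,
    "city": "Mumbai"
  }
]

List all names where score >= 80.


Filtering records where score >= 80:
  Olivia (score=79) -> no
  Xander (score=73) -> no
  Alice (score=83) -> YES
  Yara (score=84) -> YES
  Dave (score=66) -> no
  Karen (score=59) -> no
  Chen (score=68) -> no
  Wendy (score=99) -> YES


ANSWER: Alice, Yara, Wendy


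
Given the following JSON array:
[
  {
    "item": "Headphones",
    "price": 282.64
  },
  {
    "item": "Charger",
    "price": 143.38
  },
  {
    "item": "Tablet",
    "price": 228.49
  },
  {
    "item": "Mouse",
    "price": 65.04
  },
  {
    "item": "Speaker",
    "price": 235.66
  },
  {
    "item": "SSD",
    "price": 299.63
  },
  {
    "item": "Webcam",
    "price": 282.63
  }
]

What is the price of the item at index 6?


Array index 6 -> Webcam
price = 282.63

ANSWER: 282.63


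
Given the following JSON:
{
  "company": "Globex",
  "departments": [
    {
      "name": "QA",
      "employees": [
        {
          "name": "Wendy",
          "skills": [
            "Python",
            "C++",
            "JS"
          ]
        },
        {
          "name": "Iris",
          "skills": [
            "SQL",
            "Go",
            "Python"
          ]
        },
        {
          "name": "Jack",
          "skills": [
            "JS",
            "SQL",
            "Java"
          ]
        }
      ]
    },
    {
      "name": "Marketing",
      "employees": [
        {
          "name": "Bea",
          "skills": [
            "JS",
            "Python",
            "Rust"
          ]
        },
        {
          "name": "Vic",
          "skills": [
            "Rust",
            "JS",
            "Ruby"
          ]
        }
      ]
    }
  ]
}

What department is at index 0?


Path: departments[0].name
Value: QA

ANSWER: QA


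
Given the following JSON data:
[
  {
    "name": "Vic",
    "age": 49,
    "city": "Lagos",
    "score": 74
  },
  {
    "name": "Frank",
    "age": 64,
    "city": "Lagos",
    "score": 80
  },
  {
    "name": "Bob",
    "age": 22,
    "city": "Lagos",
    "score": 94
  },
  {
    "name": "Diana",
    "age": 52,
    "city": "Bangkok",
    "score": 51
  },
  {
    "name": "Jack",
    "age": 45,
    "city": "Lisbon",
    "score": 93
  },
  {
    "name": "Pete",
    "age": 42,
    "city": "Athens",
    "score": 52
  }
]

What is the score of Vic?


Looking up record where name = Vic
Record index: 0
Field 'score' = 74

ANSWER: 74


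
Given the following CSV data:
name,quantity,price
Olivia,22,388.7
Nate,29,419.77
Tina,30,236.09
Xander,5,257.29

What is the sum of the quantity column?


Values in 'quantity' column:
  Row 1: 22
  Row 2: 29
  Row 3: 30
  Row 4: 5
Sum = 22 + 29 + 30 + 5 = 86

ANSWER: 86


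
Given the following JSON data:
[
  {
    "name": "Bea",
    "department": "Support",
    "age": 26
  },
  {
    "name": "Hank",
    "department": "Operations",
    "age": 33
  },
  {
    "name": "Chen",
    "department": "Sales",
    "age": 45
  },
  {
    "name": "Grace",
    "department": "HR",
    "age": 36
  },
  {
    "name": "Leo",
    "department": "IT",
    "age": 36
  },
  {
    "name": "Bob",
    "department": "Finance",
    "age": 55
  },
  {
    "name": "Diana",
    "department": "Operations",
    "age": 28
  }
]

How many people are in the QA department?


Scanning records for department = QA
  No matches found
Count: 0

ANSWER: 0


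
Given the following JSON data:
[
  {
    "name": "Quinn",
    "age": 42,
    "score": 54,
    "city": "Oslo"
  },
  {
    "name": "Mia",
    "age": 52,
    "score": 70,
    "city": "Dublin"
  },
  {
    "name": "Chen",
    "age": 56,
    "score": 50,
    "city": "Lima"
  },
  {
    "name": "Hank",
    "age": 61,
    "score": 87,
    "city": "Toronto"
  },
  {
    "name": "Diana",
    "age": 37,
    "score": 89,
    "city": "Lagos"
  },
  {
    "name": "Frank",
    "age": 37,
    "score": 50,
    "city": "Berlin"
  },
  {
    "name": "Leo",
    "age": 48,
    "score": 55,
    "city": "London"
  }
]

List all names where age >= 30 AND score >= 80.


Checking both conditions:
  Quinn (age=42, score=54) -> no
  Mia (age=52, score=70) -> no
  Chen (age=56, score=50) -> no
  Hank (age=61, score=87) -> YES
  Diana (age=37, score=89) -> YES
  Frank (age=37, score=50) -> no
  Leo (age=48, score=55) -> no


ANSWER: Hank, Diana


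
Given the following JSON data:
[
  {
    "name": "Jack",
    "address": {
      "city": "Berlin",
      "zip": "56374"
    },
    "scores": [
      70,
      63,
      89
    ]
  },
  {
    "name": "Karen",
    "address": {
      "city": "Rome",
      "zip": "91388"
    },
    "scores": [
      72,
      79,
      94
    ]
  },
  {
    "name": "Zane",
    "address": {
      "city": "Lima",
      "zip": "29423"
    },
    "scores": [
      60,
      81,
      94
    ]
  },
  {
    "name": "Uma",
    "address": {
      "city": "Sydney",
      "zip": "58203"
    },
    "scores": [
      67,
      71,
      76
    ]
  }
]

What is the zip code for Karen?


Path: records[1].address.zip
Value: 91388

ANSWER: 91388


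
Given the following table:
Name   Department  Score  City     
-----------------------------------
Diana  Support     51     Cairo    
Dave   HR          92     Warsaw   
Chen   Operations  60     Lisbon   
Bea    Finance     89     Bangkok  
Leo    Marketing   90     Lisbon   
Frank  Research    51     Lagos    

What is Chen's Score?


Row 3: Chen
Score = 60

ANSWER: 60


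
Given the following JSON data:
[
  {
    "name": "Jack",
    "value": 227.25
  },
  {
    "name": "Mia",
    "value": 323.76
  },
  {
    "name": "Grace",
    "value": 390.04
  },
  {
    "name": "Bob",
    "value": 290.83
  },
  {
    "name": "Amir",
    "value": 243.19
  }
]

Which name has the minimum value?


Comparing values:
  Jack: 227.25
  Mia: 323.76
  Grace: 390.04
  Bob: 290.83
  Amir: 243.19
Minimum: Jack (227.25)

ANSWER: Jack


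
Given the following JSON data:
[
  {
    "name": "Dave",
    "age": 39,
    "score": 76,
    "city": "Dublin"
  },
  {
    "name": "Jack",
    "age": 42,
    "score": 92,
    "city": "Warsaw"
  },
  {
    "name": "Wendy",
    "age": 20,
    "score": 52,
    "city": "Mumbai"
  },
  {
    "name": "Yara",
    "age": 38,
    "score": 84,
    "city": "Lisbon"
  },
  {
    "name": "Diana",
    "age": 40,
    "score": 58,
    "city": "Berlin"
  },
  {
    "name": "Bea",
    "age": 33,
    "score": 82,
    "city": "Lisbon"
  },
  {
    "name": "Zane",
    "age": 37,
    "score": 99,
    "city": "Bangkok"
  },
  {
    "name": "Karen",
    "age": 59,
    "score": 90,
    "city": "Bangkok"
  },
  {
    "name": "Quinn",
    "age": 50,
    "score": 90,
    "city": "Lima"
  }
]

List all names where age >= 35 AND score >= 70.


Checking both conditions:
  Dave (age=39, score=76) -> YES
  Jack (age=42, score=92) -> YES
  Wendy (age=20, score=52) -> no
  Yara (age=38, score=84) -> YES
  Diana (age=40, score=58) -> no
  Bea (age=33, score=82) -> no
  Zane (age=37, score=99) -> YES
  Karen (age=59, score=90) -> YES
  Quinn (age=50, score=90) -> YES


ANSWER: Dave, Jack, Yara, Zane, Karen, Quinn


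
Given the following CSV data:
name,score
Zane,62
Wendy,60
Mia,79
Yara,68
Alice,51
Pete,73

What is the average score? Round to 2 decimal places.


Scores: 62, 60, 79, 68, 51, 73
Sum = 393
Count = 6
Average = 393 / 6 = 65.50

ANSWER: 65.50


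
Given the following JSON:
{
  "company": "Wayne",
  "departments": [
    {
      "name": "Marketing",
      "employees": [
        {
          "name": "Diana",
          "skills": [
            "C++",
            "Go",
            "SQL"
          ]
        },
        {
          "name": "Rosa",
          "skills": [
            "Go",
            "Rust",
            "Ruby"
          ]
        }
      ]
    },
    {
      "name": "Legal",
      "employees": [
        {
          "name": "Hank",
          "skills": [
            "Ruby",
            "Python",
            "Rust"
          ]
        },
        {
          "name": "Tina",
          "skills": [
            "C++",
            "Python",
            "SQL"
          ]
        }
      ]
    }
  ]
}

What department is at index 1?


Path: departments[1].name
Value: Legal

ANSWER: Legal


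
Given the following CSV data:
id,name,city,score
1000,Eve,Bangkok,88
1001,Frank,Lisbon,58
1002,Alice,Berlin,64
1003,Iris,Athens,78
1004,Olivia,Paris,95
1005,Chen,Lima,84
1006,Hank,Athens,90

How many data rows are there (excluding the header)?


Counting rows (excluding header):
Header: id,name,city,score
Data rows: 7

ANSWER: 7


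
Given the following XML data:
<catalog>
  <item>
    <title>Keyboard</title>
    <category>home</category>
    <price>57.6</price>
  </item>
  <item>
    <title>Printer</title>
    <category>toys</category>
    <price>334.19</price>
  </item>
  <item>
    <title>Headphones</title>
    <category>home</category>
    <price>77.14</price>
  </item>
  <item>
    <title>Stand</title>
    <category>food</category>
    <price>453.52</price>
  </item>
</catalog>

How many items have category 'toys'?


Scanning <item> elements for <category>toys</category>:
  Item 2: Printer -> MATCH
Count: 1

ANSWER: 1


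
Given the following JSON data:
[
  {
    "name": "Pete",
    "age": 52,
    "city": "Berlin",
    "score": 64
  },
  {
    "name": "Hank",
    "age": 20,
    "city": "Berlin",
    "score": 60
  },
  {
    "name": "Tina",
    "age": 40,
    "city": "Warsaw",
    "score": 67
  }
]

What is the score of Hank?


Looking up record where name = Hank
Record index: 1
Field 'score' = 60

ANSWER: 60


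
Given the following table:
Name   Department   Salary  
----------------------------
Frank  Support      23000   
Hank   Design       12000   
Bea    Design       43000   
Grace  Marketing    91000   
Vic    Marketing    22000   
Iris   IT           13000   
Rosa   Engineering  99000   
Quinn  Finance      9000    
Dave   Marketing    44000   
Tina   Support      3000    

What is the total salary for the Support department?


Support department members:
  Frank: 23000
  Tina: 3000
Total = 23000 + 3000 = 26000

ANSWER: 26000


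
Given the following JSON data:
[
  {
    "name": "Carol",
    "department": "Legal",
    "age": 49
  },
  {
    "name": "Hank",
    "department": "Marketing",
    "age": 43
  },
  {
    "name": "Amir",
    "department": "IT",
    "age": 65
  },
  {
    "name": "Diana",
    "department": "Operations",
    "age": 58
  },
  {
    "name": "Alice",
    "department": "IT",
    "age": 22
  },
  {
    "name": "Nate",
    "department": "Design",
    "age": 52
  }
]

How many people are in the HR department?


Scanning records for department = HR
  No matches found
Count: 0

ANSWER: 0


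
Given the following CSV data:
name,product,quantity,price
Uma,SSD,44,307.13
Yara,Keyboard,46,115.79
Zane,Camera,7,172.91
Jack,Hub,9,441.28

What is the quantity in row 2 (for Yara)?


Row 2: Yara
Column 'quantity' = 46

ANSWER: 46


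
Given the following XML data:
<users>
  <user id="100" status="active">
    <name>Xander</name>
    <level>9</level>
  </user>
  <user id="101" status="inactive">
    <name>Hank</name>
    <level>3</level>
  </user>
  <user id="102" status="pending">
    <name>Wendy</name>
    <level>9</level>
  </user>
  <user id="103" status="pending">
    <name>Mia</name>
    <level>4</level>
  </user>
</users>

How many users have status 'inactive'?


Counting users with status='inactive':
  Hank (id=101) -> MATCH
Count: 1

ANSWER: 1


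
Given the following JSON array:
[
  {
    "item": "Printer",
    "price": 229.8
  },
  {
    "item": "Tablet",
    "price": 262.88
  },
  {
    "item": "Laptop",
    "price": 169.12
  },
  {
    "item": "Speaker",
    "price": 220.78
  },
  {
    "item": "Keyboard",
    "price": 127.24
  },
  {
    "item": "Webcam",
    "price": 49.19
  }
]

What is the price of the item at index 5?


Array index 5 -> Webcam
price = 49.19

ANSWER: 49.19


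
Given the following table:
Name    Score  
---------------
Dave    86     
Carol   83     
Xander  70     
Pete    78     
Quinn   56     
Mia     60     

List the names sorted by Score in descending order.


Sorting by Score (descending):
  Dave: 86
  Carol: 83
  Pete: 78
  Xander: 70
  Mia: 60
  Quinn: 56


ANSWER: Dave, Carol, Pete, Xander, Mia, Quinn


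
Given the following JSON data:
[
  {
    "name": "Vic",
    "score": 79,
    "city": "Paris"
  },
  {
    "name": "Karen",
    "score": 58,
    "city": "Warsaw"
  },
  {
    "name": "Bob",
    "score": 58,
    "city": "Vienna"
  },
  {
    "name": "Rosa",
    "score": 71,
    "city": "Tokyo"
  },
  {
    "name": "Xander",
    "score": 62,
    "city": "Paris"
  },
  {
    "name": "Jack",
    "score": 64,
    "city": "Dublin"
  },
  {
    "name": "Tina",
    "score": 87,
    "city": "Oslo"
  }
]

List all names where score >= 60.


Filtering records where score >= 60:
  Vic (score=79) -> YES
  Karen (score=58) -> no
  Bob (score=58) -> no
  Rosa (score=71) -> YES
  Xander (score=62) -> YES
  Jack (score=64) -> YES
  Tina (score=87) -> YES


ANSWER: Vic, Rosa, Xander, Jack, Tina


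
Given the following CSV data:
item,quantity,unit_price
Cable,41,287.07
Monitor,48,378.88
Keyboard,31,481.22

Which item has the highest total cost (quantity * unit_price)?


Computing row totals:
  Cable: 11769.87
  Monitor: 18186.24
  Keyboard: 14917.82
Maximum: Monitor (18186.24)

ANSWER: Monitor


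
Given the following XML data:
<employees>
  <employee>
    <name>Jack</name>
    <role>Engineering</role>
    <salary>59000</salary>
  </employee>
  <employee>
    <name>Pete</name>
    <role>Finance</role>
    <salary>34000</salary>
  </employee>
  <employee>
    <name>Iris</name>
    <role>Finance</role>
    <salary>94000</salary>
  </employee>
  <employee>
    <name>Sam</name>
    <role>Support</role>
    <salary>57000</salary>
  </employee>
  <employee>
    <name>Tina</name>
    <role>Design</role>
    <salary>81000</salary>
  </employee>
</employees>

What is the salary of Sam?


Searching for <employee> with <name>Sam</name>
Found at position 4
<salary>57000</salary>

ANSWER: 57000


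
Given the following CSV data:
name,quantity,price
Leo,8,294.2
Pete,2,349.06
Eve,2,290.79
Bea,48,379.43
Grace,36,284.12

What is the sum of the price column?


Values in 'price' column:
  Row 1: 294.2
  Row 2: 349.06
  Row 3: 290.79
  Row 4: 379.43
  Row 5: 284.12
Sum = 294.2 + 349.06 + 290.79 + 379.43 + 284.12 = 1597.6

ANSWER: 1597.6


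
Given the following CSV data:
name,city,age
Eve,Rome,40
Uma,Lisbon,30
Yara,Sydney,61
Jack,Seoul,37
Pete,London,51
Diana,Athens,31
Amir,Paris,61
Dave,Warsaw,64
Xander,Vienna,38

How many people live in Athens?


Scanning city column for 'Athens':
  Row 6: Diana -> MATCH
Total matches: 1

ANSWER: 1


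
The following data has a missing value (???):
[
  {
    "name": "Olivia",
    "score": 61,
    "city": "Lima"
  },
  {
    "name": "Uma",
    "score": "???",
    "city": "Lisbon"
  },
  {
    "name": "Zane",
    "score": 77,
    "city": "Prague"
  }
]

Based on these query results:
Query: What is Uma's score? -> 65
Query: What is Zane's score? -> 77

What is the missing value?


The missing value is Uma's score
From query: Uma's score = 65

ANSWER: 65


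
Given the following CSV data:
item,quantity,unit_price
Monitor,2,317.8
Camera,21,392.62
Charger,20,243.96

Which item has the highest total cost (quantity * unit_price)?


Computing row totals:
  Monitor: 635.6
  Camera: 8245.02
  Charger: 4879.2
Maximum: Camera (8245.02)

ANSWER: Camera


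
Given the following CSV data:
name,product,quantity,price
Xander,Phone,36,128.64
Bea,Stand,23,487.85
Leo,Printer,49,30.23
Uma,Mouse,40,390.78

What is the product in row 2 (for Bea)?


Row 2: Bea
Column 'product' = Stand

ANSWER: Stand


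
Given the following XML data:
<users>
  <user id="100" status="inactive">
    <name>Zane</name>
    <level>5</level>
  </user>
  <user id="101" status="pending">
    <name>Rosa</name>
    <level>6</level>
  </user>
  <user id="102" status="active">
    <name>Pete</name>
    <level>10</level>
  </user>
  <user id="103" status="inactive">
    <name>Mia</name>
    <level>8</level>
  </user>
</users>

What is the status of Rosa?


Finding user with name = Rosa
user id="101" status="pending"

ANSWER: pending


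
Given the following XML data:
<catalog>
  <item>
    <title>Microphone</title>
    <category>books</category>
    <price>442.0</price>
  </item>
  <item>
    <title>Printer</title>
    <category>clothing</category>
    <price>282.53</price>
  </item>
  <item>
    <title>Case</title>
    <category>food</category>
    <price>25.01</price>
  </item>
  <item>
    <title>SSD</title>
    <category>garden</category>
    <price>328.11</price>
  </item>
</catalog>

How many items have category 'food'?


Scanning <item> elements for <category>food</category>:
  Item 3: Case -> MATCH
Count: 1

ANSWER: 1


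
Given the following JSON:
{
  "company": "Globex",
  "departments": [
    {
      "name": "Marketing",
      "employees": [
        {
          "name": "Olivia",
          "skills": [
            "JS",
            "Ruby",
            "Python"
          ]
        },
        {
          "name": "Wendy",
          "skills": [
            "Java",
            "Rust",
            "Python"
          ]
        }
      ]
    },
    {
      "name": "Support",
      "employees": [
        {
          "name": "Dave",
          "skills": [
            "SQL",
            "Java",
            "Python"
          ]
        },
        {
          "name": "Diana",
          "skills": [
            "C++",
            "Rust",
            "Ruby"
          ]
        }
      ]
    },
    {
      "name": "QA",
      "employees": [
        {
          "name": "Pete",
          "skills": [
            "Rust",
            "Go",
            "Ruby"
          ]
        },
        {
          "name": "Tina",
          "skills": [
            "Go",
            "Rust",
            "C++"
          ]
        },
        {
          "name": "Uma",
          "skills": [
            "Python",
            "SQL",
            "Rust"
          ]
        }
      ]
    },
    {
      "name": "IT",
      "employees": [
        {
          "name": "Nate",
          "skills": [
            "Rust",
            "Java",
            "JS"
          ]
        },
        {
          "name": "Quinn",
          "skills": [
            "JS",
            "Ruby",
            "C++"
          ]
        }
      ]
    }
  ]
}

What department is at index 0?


Path: departments[0].name
Value: Marketing

ANSWER: Marketing


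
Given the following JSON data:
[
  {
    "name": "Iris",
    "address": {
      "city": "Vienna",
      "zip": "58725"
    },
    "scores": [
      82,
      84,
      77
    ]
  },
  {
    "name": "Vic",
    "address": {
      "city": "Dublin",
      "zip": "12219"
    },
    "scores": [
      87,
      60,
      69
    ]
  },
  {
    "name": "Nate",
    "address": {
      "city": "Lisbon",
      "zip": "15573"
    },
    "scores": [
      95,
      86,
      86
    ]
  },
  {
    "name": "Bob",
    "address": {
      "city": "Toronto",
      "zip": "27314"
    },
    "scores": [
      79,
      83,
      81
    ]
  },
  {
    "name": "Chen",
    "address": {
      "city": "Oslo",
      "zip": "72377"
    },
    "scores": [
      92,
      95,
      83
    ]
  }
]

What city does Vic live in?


Path: records[1].address.city
Value: Dublin

ANSWER: Dublin


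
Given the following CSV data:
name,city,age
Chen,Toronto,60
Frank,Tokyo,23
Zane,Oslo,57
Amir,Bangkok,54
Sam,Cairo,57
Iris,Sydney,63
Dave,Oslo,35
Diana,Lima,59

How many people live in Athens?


Scanning city column for 'Athens':
Total matches: 0

ANSWER: 0


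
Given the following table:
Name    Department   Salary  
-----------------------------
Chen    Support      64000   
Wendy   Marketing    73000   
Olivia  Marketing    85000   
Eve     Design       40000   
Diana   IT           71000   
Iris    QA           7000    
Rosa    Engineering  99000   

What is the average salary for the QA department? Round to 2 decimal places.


QA department members:
  Iris: 7000
Sum = 7000
Count = 1
Average = 7000 / 1 = 7000.00

ANSWER: 7000.00


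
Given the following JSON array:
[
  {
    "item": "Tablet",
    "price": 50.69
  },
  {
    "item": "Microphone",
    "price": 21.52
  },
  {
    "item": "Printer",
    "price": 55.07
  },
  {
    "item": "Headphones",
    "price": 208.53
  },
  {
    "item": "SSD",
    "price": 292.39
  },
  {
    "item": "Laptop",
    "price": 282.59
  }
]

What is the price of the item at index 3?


Array index 3 -> Headphones
price = 208.53

ANSWER: 208.53


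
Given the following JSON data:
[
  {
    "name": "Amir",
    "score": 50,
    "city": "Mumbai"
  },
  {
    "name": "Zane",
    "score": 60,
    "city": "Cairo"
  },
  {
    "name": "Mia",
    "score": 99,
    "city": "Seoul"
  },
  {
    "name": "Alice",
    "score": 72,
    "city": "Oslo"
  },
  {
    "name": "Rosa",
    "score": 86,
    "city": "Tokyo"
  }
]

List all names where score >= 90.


Filtering records where score >= 90:
  Amir (score=50) -> no
  Zane (score=60) -> no
  Mia (score=99) -> YES
  Alice (score=72) -> no
  Rosa (score=86) -> no


ANSWER: Mia


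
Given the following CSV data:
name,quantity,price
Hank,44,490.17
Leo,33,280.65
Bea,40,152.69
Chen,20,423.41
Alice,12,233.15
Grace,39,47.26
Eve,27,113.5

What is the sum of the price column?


Values in 'price' column:
  Row 1: 490.17
  Row 2: 280.65
  Row 3: 152.69
  Row 4: 423.41
  Row 5: 233.15
  Row 6: 47.26
  Row 7: 113.5
Sum = 490.17 + 280.65 + 152.69 + 423.41 + 233.15 + 47.26 + 113.5 = 1740.83

ANSWER: 1740.83


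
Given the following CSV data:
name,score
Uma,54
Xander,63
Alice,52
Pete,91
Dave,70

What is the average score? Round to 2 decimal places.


Scores: 54, 63, 52, 91, 70
Sum = 330
Count = 5
Average = 330 / 5 = 66.00

ANSWER: 66.00


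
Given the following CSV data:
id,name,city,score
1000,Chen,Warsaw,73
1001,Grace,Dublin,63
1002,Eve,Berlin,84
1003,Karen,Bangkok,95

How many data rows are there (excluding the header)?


Counting rows (excluding header):
Header: id,name,city,score
Data rows: 4

ANSWER: 4


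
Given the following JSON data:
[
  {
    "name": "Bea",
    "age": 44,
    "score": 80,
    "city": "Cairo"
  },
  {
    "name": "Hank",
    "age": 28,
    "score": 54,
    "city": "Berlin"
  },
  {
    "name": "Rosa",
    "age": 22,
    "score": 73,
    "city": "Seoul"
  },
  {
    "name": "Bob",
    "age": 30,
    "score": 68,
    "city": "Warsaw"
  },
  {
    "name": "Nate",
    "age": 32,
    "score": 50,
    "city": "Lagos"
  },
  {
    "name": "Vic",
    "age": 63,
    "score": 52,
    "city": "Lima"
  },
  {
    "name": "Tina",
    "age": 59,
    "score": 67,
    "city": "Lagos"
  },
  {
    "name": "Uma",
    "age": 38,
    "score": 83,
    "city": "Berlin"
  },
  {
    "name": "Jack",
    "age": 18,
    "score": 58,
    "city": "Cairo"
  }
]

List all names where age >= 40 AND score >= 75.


Checking both conditions:
  Bea (age=44, score=80) -> YES
  Hank (age=28, score=54) -> no
  Rosa (age=22, score=73) -> no
  Bob (age=30, score=68) -> no
  Nate (age=32, score=50) -> no
  Vic (age=63, score=52) -> no
  Tina (age=59, score=67) -> no
  Uma (age=38, score=83) -> no
  Jack (age=18, score=58) -> no


ANSWER: Bea


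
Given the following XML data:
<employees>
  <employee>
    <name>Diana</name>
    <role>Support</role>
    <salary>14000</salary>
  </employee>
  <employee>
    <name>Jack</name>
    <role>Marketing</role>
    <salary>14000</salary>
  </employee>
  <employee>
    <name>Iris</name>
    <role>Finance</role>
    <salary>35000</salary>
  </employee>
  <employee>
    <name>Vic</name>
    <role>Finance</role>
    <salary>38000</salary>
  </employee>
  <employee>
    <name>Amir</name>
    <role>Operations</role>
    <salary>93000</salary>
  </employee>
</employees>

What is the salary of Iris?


Searching for <employee> with <name>Iris</name>
Found at position 3
<salary>35000</salary>

ANSWER: 35000


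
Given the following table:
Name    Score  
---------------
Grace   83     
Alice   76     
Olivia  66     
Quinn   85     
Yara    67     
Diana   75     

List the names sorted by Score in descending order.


Sorting by Score (descending):
  Quinn: 85
  Grace: 83
  Alice: 76
  Diana: 75
  Yara: 67
  Olivia: 66


ANSWER: Quinn, Grace, Alice, Diana, Yara, Olivia


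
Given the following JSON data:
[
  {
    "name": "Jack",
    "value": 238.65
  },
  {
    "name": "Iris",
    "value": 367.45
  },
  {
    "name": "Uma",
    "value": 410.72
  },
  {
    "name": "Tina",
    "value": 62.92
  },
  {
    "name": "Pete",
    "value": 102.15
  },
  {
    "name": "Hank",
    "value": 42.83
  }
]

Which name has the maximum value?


Comparing values:
  Jack: 238.65
  Iris: 367.45
  Uma: 410.72
  Tina: 62.92
  Pete: 102.15
  Hank: 42.83
Maximum: Uma (410.72)

ANSWER: Uma


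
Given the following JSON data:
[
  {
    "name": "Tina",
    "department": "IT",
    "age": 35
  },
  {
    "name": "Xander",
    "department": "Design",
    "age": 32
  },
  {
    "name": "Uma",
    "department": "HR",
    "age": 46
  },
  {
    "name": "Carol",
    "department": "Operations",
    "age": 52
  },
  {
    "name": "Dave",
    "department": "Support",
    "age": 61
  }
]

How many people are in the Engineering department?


Scanning records for department = Engineering
  No matches found
Count: 0

ANSWER: 0


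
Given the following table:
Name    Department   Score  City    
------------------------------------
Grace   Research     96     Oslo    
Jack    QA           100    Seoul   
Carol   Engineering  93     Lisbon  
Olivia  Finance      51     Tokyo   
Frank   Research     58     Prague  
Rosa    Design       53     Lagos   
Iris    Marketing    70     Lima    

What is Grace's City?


Row 1: Grace
City = Oslo

ANSWER: Oslo


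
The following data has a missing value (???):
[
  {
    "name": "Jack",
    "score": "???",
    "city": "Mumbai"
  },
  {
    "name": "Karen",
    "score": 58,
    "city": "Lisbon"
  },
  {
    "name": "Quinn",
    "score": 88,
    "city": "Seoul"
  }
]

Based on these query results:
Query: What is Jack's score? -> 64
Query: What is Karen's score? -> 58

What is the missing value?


The missing value is Jack's score
From query: Jack's score = 64

ANSWER: 64


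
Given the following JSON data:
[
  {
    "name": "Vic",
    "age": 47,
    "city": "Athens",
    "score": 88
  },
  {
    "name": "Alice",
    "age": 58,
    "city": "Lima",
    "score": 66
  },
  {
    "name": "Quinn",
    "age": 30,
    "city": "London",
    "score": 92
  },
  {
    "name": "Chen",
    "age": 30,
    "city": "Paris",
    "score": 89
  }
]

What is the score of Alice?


Looking up record where name = Alice
Record index: 1
Field 'score' = 66

ANSWER: 66


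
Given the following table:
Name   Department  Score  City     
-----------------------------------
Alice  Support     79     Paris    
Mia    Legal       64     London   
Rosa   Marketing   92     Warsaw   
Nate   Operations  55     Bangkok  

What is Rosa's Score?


Row 3: Rosa
Score = 92

ANSWER: 92


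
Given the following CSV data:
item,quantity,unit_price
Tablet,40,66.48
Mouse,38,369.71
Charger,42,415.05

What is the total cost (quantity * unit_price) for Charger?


Row: Charger
quantity = 42
unit_price = 415.05
total = 42 * 415.05 = 17432.1

ANSWER: 17432.1


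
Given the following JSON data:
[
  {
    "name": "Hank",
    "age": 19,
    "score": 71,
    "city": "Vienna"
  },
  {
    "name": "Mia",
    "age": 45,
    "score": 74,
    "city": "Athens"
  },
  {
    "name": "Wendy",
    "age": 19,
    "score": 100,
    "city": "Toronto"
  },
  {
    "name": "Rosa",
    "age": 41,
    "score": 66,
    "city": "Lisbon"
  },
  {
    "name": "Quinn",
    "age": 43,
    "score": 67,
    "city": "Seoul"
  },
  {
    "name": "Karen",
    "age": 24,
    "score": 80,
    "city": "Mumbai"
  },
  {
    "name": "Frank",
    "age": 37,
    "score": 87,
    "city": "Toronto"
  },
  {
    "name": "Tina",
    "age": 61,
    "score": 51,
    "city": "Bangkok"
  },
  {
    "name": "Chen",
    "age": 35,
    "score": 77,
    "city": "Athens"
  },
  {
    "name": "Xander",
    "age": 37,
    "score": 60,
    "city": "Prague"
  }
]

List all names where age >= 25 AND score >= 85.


Checking both conditions:
  Hank (age=19, score=71) -> no
  Mia (age=45, score=74) -> no
  Wendy (age=19, score=100) -> no
  Rosa (age=41, score=66) -> no
  Quinn (age=43, score=67) -> no
  Karen (age=24, score=80) -> no
  Frank (age=37, score=87) -> YES
  Tina (age=61, score=51) -> no
  Chen (age=35, score=77) -> no
  Xander (age=37, score=60) -> no


ANSWER: Frank


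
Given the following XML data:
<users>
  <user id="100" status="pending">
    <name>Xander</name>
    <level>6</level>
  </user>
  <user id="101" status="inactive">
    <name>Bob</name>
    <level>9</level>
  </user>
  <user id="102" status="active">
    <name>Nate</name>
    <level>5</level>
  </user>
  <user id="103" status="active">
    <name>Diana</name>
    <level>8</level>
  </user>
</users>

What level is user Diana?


Finding user: Diana
<level>8</level>

ANSWER: 8


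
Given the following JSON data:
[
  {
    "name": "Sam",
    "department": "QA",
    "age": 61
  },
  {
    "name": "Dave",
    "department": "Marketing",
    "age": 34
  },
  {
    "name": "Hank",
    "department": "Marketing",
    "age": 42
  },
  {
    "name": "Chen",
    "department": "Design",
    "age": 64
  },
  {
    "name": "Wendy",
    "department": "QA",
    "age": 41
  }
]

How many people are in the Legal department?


Scanning records for department = Legal
  No matches found
Count: 0

ANSWER: 0


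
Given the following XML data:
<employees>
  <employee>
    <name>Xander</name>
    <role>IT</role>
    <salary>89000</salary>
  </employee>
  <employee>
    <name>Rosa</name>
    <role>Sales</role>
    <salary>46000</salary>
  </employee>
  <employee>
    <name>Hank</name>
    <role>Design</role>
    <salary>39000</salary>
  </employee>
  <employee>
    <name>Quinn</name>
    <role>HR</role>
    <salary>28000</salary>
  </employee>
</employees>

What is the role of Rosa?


Searching for <employee> with <name>Rosa</name>
Found at position 2
<role>Sales</role>

ANSWER: Sales


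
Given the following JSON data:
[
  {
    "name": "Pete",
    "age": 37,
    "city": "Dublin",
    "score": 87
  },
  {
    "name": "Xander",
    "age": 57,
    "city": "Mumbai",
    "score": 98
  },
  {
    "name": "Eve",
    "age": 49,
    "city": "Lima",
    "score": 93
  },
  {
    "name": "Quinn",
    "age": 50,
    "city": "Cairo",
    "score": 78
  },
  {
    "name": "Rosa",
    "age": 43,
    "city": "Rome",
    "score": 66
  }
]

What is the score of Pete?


Looking up record where name = Pete
Record index: 0
Field 'score' = 87

ANSWER: 87


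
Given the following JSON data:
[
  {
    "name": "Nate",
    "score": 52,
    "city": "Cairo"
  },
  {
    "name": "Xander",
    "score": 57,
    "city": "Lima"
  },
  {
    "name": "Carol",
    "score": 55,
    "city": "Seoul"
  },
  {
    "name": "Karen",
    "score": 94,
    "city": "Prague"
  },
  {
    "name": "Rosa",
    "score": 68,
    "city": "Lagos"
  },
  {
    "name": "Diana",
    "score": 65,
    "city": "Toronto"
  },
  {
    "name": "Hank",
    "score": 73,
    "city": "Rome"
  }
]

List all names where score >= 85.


Filtering records where score >= 85:
  Nate (score=52) -> no
  Xander (score=57) -> no
  Carol (score=55) -> no
  Karen (score=94) -> YES
  Rosa (score=68) -> no
  Diana (score=65) -> no
  Hank (score=73) -> no


ANSWER: Karen


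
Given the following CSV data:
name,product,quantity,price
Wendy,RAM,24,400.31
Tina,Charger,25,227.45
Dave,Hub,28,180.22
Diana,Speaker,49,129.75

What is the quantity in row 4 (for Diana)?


Row 4: Diana
Column 'quantity' = 49

ANSWER: 49


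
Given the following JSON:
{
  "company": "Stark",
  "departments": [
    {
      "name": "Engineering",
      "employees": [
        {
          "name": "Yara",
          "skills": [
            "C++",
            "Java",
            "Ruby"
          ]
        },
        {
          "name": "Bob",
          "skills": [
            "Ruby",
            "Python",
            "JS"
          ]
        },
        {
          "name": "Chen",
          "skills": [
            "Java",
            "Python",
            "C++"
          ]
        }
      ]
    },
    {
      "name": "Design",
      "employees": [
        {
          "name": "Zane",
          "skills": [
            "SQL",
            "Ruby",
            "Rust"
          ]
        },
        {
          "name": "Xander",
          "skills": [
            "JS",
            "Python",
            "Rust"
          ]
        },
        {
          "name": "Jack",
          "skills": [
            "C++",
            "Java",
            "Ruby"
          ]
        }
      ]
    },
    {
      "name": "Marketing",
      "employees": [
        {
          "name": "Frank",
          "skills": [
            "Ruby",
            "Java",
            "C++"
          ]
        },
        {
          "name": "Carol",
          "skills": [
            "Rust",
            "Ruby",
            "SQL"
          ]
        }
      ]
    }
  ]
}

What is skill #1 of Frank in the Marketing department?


Path: departments[2].employees[0].skills[0]
Value: Ruby

ANSWER: Ruby


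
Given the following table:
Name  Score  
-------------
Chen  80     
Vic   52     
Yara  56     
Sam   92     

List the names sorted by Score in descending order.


Sorting by Score (descending):
  Sam: 92
  Chen: 80
  Yara: 56
  Vic: 52


ANSWER: Sam, Chen, Yara, Vic
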